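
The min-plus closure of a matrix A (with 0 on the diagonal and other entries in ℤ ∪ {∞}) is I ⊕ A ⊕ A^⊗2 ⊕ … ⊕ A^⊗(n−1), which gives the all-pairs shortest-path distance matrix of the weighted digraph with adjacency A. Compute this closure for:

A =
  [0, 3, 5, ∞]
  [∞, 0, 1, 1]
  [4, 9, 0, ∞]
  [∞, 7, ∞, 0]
Closure =
  [0, 3, 4, 4]
  [5, 0, 1, 1]
  [4, 7, 0, 8]
  [12, 7, 8, 0]

This is the Floyd-Warshall all-pairs shortest-path computation. For each intermediate vertex k = 0, 1, …, 3, update dist[i][j] ← min(dist[i][j], dist[i][k] + dist[k][j]). The final matrix gives, for each (i, j), the minimum total weight of any directed path from i to j (possibly empty when i = j).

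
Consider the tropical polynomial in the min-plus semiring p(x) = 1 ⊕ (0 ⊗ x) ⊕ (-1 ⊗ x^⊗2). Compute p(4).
p(4) = 1

A tropical monomial a ⊗ x^⊗i evaluates to a + i · x. Evaluating each term at x = 4:
  Term 0 contributes 1 + 0 · 4 = 1
  Term 1 contributes 0 + 1 · 4 = 4
  Term 2 contributes -1 + 2 · 4 = 7
p(4) = ⊕ of these = min[1, 4, 7] = 1.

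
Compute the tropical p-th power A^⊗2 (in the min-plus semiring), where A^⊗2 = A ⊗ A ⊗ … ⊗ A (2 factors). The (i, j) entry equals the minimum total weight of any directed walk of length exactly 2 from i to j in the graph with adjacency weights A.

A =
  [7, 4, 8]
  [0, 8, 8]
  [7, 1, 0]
A^⊗2 =
  [4, 9, 8]
  [7, 4, 8]
  [1, 1, 0]

Each entry (A^⊗2)_ij equals the minimum over all length-2 walks i = v_0 → v_1 → … → v_2 = j of Σ_t A[v_t][v_{t+1}]. For example, for (i, j) = (0, 2) we minimise over 3 possible intermediate vertex sequences; the minimum is 8, attained along the walk 0 → 2 → 2.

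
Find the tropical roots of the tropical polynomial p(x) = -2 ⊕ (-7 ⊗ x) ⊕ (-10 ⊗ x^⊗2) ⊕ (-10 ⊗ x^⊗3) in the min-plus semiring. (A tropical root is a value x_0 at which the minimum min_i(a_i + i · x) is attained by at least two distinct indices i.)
Roots: {0, 3, 5}

Each tropical root is a break point of the lower envelope of the lines y = a_i + i · x (there are 4 lines, with slopes 0, 1, ..., 3). Only the lines that attain the minimum somewhere contribute to roots; other lines are dominated. Here the surviving (envelope) indices are i = 3, i = 2, i = 1, i = 0.
Intersections between consecutive envelope lines give the roots: for adjacent envelope indices i < j the intersection is x = (a_i − a_j) / (j − i). Reading off the sorted break points: {0, 3, 5}.
Verification: at each break x_0, at least two indices attain the minimum of min_i(a_i + i · x_0).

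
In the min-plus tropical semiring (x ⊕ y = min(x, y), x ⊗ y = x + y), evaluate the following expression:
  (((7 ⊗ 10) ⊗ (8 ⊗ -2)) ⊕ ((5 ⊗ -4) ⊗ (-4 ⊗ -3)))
(((7 ⊗ 10) ⊗ (8 ⊗ -2)) ⊕ ((5 ⊗ -4) ⊗ (-4 ⊗ -3))) = -6

Expand innermost to outermost. Recall ⊕ takes the minimum of its arguments and ⊗ takes their sum. Working out the expression (((7 ⊗ 10) ⊗ (8 ⊗ -2)) ⊕ ((5 ⊗ -4) ⊗ (-4 ⊗ -3))) gives -6.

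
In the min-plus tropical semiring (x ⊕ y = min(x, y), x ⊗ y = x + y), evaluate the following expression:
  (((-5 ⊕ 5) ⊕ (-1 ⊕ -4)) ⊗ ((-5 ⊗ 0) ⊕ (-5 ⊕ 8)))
(((-5 ⊕ 5) ⊕ (-1 ⊕ -4)) ⊗ ((-5 ⊗ 0) ⊕ (-5 ⊕ 8))) = -10

Expand innermost to outermost. Recall ⊕ takes the minimum of its arguments and ⊗ takes their sum. Working out the expression (((-5 ⊕ 5) ⊕ (-1 ⊕ -4)) ⊗ ((-5 ⊗ 0) ⊕ (-5 ⊕ 8))) gives -10.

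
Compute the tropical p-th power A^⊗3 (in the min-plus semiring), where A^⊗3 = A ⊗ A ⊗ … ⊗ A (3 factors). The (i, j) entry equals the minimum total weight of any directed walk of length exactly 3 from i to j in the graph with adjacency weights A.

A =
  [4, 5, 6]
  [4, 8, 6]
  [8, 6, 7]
A^⊗3 =
  [12, 13, 14]
  [12, 13, 14]
  [14, 15, 16]

Each entry (A^⊗3)_ij equals the minimum over all length-3 walks i = v_0 → v_1 → … → v_3 = j of Σ_t A[v_t][v_{t+1}]. For example, for (i, j) = (0, 2) we minimise over 9 possible intermediate vertex sequences; the minimum is 14, attained along the walk 0 → 0 → 0 → 2.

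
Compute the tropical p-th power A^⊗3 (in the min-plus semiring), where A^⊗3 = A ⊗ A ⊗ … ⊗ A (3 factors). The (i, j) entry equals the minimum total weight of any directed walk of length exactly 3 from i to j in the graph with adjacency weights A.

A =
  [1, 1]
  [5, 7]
A^⊗3 =
  [3, 3]
  [7, 7]

Each entry (A^⊗3)_ij equals the minimum over all length-3 walks i = v_0 → v_1 → … → v_3 = j of Σ_t A[v_t][v_{t+1}]. For example, for (i, j) = (0, 1) we minimise over 4 possible intermediate vertex sequences; the minimum is 3, attained along the walk 0 → 0 → 0 → 1.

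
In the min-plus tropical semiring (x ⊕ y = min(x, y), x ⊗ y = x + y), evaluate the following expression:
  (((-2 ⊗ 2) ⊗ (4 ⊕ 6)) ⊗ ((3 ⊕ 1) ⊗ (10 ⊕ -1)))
(((-2 ⊗ 2) ⊗ (4 ⊕ 6)) ⊗ ((3 ⊕ 1) ⊗ (10 ⊕ -1))) = 4

Expand innermost to outermost. Recall ⊕ takes the minimum of its arguments and ⊗ takes their sum. Working out the expression (((-2 ⊗ 2) ⊗ (4 ⊕ 6)) ⊗ ((3 ⊕ 1) ⊗ (10 ⊕ -1))) gives 4.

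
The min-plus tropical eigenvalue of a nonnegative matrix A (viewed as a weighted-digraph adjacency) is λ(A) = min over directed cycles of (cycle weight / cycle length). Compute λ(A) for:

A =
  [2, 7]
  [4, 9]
λ(A) = 2

Enumerate directed cycles and compute their means (weight / length). Sample:
  cycle 0 → 0: weight = 2, length = 1, mean = 2/1 ≈ 2.000
  cycle 1 → 1: weight = 9, length = 1, mean = 9/1 ≈ 9.000
  cycle 0 → 1 → 0: weight = 11, length = 2, mean = 11/2 ≈ 5.500
  cycle 1 → 0 → 1: weight = 11, length = 2, mean = 11/2 ≈ 5.500
Minimum mean = 2.000, attained e.g. along the cycle 0 → 0 with weight 2 and length 1. So λ(A) = 2/1 = 2.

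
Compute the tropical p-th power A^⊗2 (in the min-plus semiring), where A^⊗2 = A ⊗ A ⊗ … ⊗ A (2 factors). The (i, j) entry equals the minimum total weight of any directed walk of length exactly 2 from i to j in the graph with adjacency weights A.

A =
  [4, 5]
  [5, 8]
A^⊗2 =
  [8, 9]
  [9, 10]

Each entry (A^⊗2)_ij equals the minimum over all length-2 walks i = v_0 → v_1 → … → v_2 = j of Σ_t A[v_t][v_{t+1}]. For example, for (i, j) = (0, 1) we minimise over 2 possible intermediate vertex sequences; the minimum is 9, attained along the walk 0 → 0 → 1.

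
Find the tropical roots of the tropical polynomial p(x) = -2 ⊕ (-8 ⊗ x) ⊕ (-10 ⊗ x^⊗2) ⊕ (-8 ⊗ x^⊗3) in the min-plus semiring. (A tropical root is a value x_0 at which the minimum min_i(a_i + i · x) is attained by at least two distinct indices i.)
Roots: {-2, 2, 6}

Each tropical root is a break point of the lower envelope of the lines y = a_i + i · x (there are 4 lines, with slopes 0, 1, ..., 3). Only the lines that attain the minimum somewhere contribute to roots; other lines are dominated. Here the surviving (envelope) indices are i = 3, i = 2, i = 1, i = 0.
Intersections between consecutive envelope lines give the roots: for adjacent envelope indices i < j the intersection is x = (a_i − a_j) / (j − i). Reading off the sorted break points: {-2, 2, 6}.
Verification: at each break x_0, at least two indices attain the minimum of min_i(a_i + i · x_0).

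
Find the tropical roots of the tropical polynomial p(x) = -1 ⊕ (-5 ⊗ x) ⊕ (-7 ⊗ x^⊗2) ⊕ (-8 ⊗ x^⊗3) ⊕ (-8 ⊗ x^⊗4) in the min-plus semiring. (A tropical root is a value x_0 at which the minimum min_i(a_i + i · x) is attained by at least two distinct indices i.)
Roots: {0, 1, 2, 4}

Each tropical root is a break point of the lower envelope of the lines y = a_i + i · x (there are 5 lines, with slopes 0, 1, ..., 4). Only the lines that attain the minimum somewhere contribute to roots; other lines are dominated. Here the surviving (envelope) indices are i = 4, i = 3, i = 2, i = 1, i = 0.
Intersections between consecutive envelope lines give the roots: for adjacent envelope indices i < j the intersection is x = (a_i − a_j) / (j − i). Reading off the sorted break points: {0, 1, 2, 4}.
Verification: at each break x_0, at least two indices attain the minimum of min_i(a_i + i · x_0).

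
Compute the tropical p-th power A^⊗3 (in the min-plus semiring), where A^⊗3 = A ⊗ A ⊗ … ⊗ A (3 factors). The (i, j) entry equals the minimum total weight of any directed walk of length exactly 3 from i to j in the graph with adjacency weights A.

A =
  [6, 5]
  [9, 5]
A^⊗3 =
  [18, 15]
  [19, 15]

Each entry (A^⊗3)_ij equals the minimum over all length-3 walks i = v_0 → v_1 → … → v_3 = j of Σ_t A[v_t][v_{t+1}]. For example, for (i, j) = (0, 1) we minimise over 4 possible intermediate vertex sequences; the minimum is 15, attained along the walk 0 → 1 → 1 → 1.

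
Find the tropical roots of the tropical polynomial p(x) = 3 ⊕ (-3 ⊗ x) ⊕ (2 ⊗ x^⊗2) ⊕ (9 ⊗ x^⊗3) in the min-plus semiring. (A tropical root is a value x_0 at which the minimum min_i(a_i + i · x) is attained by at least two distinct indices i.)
Roots: {-7, -5, 6}

Each tropical root is a break point of the lower envelope of the lines y = a_i + i · x (there are 4 lines, with slopes 0, 1, ..., 3). Only the lines that attain the minimum somewhere contribute to roots; other lines are dominated. Here the surviving (envelope) indices are i = 3, i = 2, i = 1, i = 0.
Intersections between consecutive envelope lines give the roots: for adjacent envelope indices i < j the intersection is x = (a_i − a_j) / (j − i). Reading off the sorted break points: {-7, -5, 6}.
Verification: at each break x_0, at least two indices attain the minimum of min_i(a_i + i · x_0).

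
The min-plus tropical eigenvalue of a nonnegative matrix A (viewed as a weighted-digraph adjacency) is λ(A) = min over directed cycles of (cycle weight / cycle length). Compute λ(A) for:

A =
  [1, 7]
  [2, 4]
λ(A) = 1

Enumerate directed cycles and compute their means (weight / length). Sample:
  cycle 0 → 0: weight = 1, length = 1, mean = 1/1 ≈ 1.000
  cycle 1 → 1: weight = 4, length = 1, mean = 4/1 ≈ 4.000
  cycle 0 → 1 → 0: weight = 9, length = 2, mean = 9/2 ≈ 4.500
  cycle 1 → 0 → 1: weight = 9, length = 2, mean = 9/2 ≈ 4.500
Minimum mean = 1.000, attained e.g. along the cycle 0 → 0 with weight 1 and length 1. So λ(A) = 1/1 = 1.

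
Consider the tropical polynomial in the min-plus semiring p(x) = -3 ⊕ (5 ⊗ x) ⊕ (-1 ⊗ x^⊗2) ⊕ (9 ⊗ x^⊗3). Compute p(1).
p(1) = -3

A tropical monomial a ⊗ x^⊗i evaluates to a + i · x. Evaluating each term at x = 1:
  Term 0 contributes -3 + 0 · 1 = -3
  Term 1 contributes 5 + 1 · 1 = 6
  Term 2 contributes -1 + 2 · 1 = 1
  Term 3 contributes 9 + 3 · 1 = 12
p(1) = ⊕ of these = min[-3, 6, 1, 12] = -3.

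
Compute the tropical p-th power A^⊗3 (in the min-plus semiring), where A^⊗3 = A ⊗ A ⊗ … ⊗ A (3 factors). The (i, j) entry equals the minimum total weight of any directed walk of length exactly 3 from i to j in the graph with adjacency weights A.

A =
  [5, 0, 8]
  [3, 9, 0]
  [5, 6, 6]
A^⊗3 =
  [5, 3, 5]
  [6, 5, 3]
  [8, 9, 5]

Each entry (A^⊗3)_ij equals the minimum over all length-3 walks i = v_0 → v_1 → … → v_3 = j of Σ_t A[v_t][v_{t+1}]. For example, for (i, j) = (0, 2) we minimise over 9 possible intermediate vertex sequences; the minimum is 5, attained along the walk 0 → 0 → 1 → 2.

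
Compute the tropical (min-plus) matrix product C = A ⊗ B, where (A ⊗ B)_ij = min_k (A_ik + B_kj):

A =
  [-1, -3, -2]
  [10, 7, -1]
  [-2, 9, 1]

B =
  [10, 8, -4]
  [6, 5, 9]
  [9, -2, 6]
A ⊗ B =
  [3, -4, -5]
  [8, -3, 5]
  [8, -1, -6]

Apply the min-plus product entry-by-entry:
  C[0][0] = min over k of (A[0][0] + B[0][0] = -1 + 10 = 9, A[0][1] + B[1][0] = -3 + 6 = 3, A[0][2] + B[2][0] = -2 + 9 = 7) = 3 (attained at k = 1)
  C[0][1] = min over k of (A[0][0] + B[0][1] = -1 + 8 = 7, A[0][1] + B[1][1] = -3 + 5 = 2, A[0][2] + B[2][1] = -2 + -2 = -4) = -4 (attained at k = 2)
  C[0][2] = min over k of (A[0][0] + B[0][2] = -1 + -4 = -5, A[0][1] + B[1][2] = -3 + 9 = 6, A[0][2] + B[2][2] = -2 + 6 = 4) = -5 (attained at k = 0)
  C[1][0] = min over k of (A[1][0] + B[0][0] = 10 + 10 = 20, A[1][1] + B[1][0] = 7 + 6 = 13, A[1][2] + B[2][0] = -1 + 9 = 8) = 8 (attained at k = 2)
  C[1][1] = min over k of (A[1][0] + B[0][1] = 10 + 8 = 18, A[1][1] + B[1][1] = 7 + 5 = 12, A[1][2] + B[2][1] = -1 + -2 = -3) = -3 (attained at k = 2)
  C[1][2] = min over k of (A[1][0] + B[0][2] = 10 + -4 = 6, A[1][1] + B[1][2] = 7 + 9 = 16, A[1][2] + B[2][2] = -1 + 6 = 5) = 5 (attained at k = 2)
  C[2][0] = min over k of (A[2][0] + B[0][0] = -2 + 10 = 8, A[2][1] + B[1][0] = 9 + 6 = 15, A[2][2] + B[2][0] = 1 + 9 = 10) = 8 (attained at k = 0)
  C[2][1] = min over k of (A[2][0] + B[0][1] = -2 + 8 = 6, A[2][1] + B[1][1] = 9 + 5 = 14, A[2][2] + B[2][1] = 1 + -2 = -1) = -1 (attained at k = 2)
  C[2][2] = min over k of (A[2][0] + B[0][2] = -2 + -4 = -6, A[2][1] + B[1][2] = 9 + 9 = 18, A[2][2] + B[2][2] = 1 + 6 = 7) = -6 (attained at k = 0)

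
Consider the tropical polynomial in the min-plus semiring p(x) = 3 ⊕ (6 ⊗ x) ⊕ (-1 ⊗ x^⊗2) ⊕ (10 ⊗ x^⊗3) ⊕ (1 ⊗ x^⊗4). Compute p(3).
p(3) = 3

A tropical monomial a ⊗ x^⊗i evaluates to a + i · x. Evaluating each term at x = 3:
  Term 0 contributes 3 + 0 · 3 = 3
  Term 1 contributes 6 + 1 · 3 = 9
  Term 2 contributes -1 + 2 · 3 = 5
  Term 3 contributes 10 + 3 · 3 = 19
  Term 4 contributes 1 + 4 · 3 = 13
p(3) = ⊕ of these = min[3, 9, 5, 19, 13] = 3.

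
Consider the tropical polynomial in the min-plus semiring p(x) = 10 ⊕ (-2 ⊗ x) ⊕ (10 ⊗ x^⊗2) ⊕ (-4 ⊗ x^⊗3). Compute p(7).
p(7) = 5

A tropical monomial a ⊗ x^⊗i evaluates to a + i · x. Evaluating each term at x = 7:
  Term 0 contributes 10 + 0 · 7 = 10
  Term 1 contributes -2 + 1 · 7 = 5
  Term 2 contributes 10 + 2 · 7 = 24
  Term 3 contributes -4 + 3 · 7 = 17
p(7) = ⊕ of these = min[10, 5, 24, 17] = 5.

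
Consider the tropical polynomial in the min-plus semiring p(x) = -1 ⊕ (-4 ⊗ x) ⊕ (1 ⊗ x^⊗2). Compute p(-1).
p(-1) = -5

A tropical monomial a ⊗ x^⊗i evaluates to a + i · x. Evaluating each term at x = -1:
  Term 0 contributes -1 + 0 · -1 = -1
  Term 1 contributes -4 + 1 · -1 = -5
  Term 2 contributes 1 + 2 · -1 = -1
p(-1) = ⊕ of these = min[-1, -5, -1] = -5.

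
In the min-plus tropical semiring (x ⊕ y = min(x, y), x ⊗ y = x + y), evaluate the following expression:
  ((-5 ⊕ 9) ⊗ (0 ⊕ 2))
((-5 ⊕ 9) ⊗ (0 ⊕ 2)) = -5

Expand innermost to outermost. Recall ⊕ takes the minimum of its arguments and ⊗ takes their sum. Working out the expression ((-5 ⊕ 9) ⊗ (0 ⊕ 2)) gives -5.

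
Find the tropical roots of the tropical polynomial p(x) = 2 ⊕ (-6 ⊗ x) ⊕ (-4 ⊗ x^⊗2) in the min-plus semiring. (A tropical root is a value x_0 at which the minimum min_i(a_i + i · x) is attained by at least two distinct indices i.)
Roots: {-2, 8}

Each tropical root is a break point of the lower envelope of the lines y = a_i + i · x (there are 3 lines, with slopes 0, 1, ..., 2). Only the lines that attain the minimum somewhere contribute to roots; other lines are dominated. Here the surviving (envelope) indices are i = 2, i = 1, i = 0.
Intersections between consecutive envelope lines give the roots: for adjacent envelope indices i < j the intersection is x = (a_i − a_j) / (j − i). Reading off the sorted break points: {-2, 8}.
Verification: at each break x_0, at least two indices attain the minimum of min_i(a_i + i · x_0).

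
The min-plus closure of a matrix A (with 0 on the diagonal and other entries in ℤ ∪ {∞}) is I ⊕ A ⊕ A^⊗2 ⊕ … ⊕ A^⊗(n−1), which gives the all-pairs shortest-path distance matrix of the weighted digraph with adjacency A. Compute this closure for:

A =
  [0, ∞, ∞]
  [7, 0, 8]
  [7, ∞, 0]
Closure =
  [0, ∞, ∞]
  [7, 0, 8]
  [7, ∞, 0]

This is the Floyd-Warshall all-pairs shortest-path computation. For each intermediate vertex k = 0, 1, …, 2, update dist[i][j] ← min(dist[i][j], dist[i][k] + dist[k][j]). The final matrix gives, for each (i, j), the minimum total weight of any directed path from i to j (possibly empty when i = j).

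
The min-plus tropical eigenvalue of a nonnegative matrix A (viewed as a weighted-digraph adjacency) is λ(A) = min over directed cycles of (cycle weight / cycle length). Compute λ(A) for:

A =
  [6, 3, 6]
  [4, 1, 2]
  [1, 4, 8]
λ(A) = 1

Enumerate directed cycles and compute their means (weight / length). Sample:
  cycle 0 → 0: weight = 6, length = 1, mean = 6/1 ≈ 6.000
  cycle 1 → 1: weight = 1, length = 1, mean = 1/1 ≈ 1.000
  cycle 2 → 2: weight = 8, length = 1, mean = 8/1 ≈ 8.000
  cycle 0 → 1 → 0: weight = 7, length = 2, mean = 7/2 ≈ 3.500
  cycle 0 → 2 → 0: weight = 7, length = 2, mean = 7/2 ≈ 3.500
  cycle 1 → 0 → 1: weight = 7, length = 2, mean = 7/2 ≈ 3.500
Minimum mean = 1.000, attained e.g. along the cycle 1 → 1 with weight 1 and length 1. So λ(A) = 1/1 = 1.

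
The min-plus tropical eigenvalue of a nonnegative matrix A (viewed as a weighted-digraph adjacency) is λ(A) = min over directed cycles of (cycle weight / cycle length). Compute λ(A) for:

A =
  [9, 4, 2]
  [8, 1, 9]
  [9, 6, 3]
λ(A) = 1

Enumerate directed cycles and compute their means (weight / length). Sample:
  cycle 0 → 0: weight = 9, length = 1, mean = 9/1 ≈ 9.000
  cycle 1 → 1: weight = 1, length = 1, mean = 1/1 ≈ 1.000
  cycle 2 → 2: weight = 3, length = 1, mean = 3/1 ≈ 3.000
  cycle 0 → 1 → 0: weight = 12, length = 2, mean = 12/2 ≈ 6.000
  cycle 0 → 2 → 0: weight = 11, length = 2, mean = 11/2 ≈ 5.500
  cycle 1 → 0 → 1: weight = 12, length = 2, mean = 12/2 ≈ 6.000
Minimum mean = 1.000, attained e.g. along the cycle 1 → 1 with weight 1 and length 1. So λ(A) = 1/1 = 1.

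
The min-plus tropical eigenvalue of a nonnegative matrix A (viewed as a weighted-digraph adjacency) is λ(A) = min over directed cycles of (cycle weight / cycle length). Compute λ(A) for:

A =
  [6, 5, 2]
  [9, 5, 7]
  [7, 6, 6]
λ(A) = 9/2

Enumerate directed cycles and compute their means (weight / length). Sample:
  cycle 0 → 0: weight = 6, length = 1, mean = 6/1 ≈ 6.000
  cycle 1 → 1: weight = 5, length = 1, mean = 5/1 ≈ 5.000
  cycle 2 → 2: weight = 6, length = 1, mean = 6/1 ≈ 6.000
  cycle 0 → 1 → 0: weight = 14, length = 2, mean = 14/2 ≈ 7.000
  cycle 0 → 2 → 0: weight = 9, length = 2, mean = 9/2 ≈ 4.500
  cycle 1 → 0 → 1: weight = 14, length = 2, mean = 14/2 ≈ 7.000
Minimum mean = 4.500, attained e.g. along the cycle 0 → 2 → 0 with weight 9 and length 2. So λ(A) = 9/2 = 9/2.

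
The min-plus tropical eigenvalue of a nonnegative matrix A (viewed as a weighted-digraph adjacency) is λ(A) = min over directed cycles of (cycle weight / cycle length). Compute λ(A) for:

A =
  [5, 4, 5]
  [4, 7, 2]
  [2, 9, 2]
λ(A) = 2

Enumerate directed cycles and compute their means (weight / length). Sample:
  cycle 0 → 0: weight = 5, length = 1, mean = 5/1 ≈ 5.000
  cycle 1 → 1: weight = 7, length = 1, mean = 7/1 ≈ 7.000
  cycle 2 → 2: weight = 2, length = 1, mean = 2/1 ≈ 2.000
  cycle 0 → 1 → 0: weight = 8, length = 2, mean = 8/2 ≈ 4.000
  cycle 0 → 2 → 0: weight = 7, length = 2, mean = 7/2 ≈ 3.500
  cycle 1 → 0 → 1: weight = 8, length = 2, mean = 8/2 ≈ 4.000
Minimum mean = 2.000, attained e.g. along the cycle 2 → 2 with weight 2 and length 1. So λ(A) = 2/1 = 2.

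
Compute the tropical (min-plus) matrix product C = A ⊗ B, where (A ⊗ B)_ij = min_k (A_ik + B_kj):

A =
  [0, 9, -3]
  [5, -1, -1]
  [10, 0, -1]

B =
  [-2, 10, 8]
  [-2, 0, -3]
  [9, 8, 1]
A ⊗ B =
  [-2, 5, -2]
  [-3, -1, -4]
  [-2, 0, -3]

Apply the min-plus product entry-by-entry:
  C[0][0] = min over k of (A[0][0] + B[0][0] = 0 + -2 = -2, A[0][1] + B[1][0] = 9 + -2 = 7, A[0][2] + B[2][0] = -3 + 9 = 6) = -2 (attained at k = 0)
  C[0][1] = min over k of (A[0][0] + B[0][1] = 0 + 10 = 10, A[0][1] + B[1][1] = 9 + 0 = 9, A[0][2] + B[2][1] = -3 + 8 = 5) = 5 (attained at k = 2)
  C[0][2] = min over k of (A[0][0] + B[0][2] = 0 + 8 = 8, A[0][1] + B[1][2] = 9 + -3 = 6, A[0][2] + B[2][2] = -3 + 1 = -2) = -2 (attained at k = 2)
  C[1][0] = min over k of (A[1][0] + B[0][0] = 5 + -2 = 3, A[1][1] + B[1][0] = -1 + -2 = -3, A[1][2] + B[2][0] = -1 + 9 = 8) = -3 (attained at k = 1)
  C[1][1] = min over k of (A[1][0] + B[0][1] = 5 + 10 = 15, A[1][1] + B[1][1] = -1 + 0 = -1, A[1][2] + B[2][1] = -1 + 8 = 7) = -1 (attained at k = 1)
  C[1][2] = min over k of (A[1][0] + B[0][2] = 5 + 8 = 13, A[1][1] + B[1][2] = -1 + -3 = -4, A[1][2] + B[2][2] = -1 + 1 = 0) = -4 (attained at k = 1)
  C[2][0] = min over k of (A[2][0] + B[0][0] = 10 + -2 = 8, A[2][1] + B[1][0] = 0 + -2 = -2, A[2][2] + B[2][0] = -1 + 9 = 8) = -2 (attained at k = 1)
  C[2][1] = min over k of (A[2][0] + B[0][1] = 10 + 10 = 20, A[2][1] + B[1][1] = 0 + 0 = 0, A[2][2] + B[2][1] = -1 + 8 = 7) = 0 (attained at k = 1)
  C[2][2] = min over k of (A[2][0] + B[0][2] = 10 + 8 = 18, A[2][1] + B[1][2] = 0 + -3 = -3, A[2][2] + B[2][2] = -1 + 1 = 0) = -3 (attained at k = 1)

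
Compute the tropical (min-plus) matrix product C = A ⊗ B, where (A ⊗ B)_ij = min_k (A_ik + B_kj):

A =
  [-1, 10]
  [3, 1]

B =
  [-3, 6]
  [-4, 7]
A ⊗ B =
  [-4, 5]
  [-3, 8]

Apply the min-plus product entry-by-entry:
  C[0][0] = min over k of (A[0][0] + B[0][0] = -1 + -3 = -4, A[0][1] + B[1][0] = 10 + -4 = 6) = -4 (attained at k = 0)
  C[0][1] = min over k of (A[0][0] + B[0][1] = -1 + 6 = 5, A[0][1] + B[1][1] = 10 + 7 = 17) = 5 (attained at k = 0)
  C[1][0] = min over k of (A[1][0] + B[0][0] = 3 + -3 = 0, A[1][1] + B[1][0] = 1 + -4 = -3) = -3 (attained at k = 1)
  C[1][1] = min over k of (A[1][0] + B[0][1] = 3 + 6 = 9, A[1][1] + B[1][1] = 1 + 7 = 8) = 8 (attained at k = 1)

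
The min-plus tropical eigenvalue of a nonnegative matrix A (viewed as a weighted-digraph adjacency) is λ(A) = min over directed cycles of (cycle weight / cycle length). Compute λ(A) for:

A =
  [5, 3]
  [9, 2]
λ(A) = 2

Enumerate directed cycles and compute their means (weight / length). Sample:
  cycle 0 → 0: weight = 5, length = 1, mean = 5/1 ≈ 5.000
  cycle 1 → 1: weight = 2, length = 1, mean = 2/1 ≈ 2.000
  cycle 0 → 1 → 0: weight = 12, length = 2, mean = 12/2 ≈ 6.000
  cycle 1 → 0 → 1: weight = 12, length = 2, mean = 12/2 ≈ 6.000
Minimum mean = 2.000, attained e.g. along the cycle 1 → 1 with weight 2 and length 1. So λ(A) = 2/1 = 2.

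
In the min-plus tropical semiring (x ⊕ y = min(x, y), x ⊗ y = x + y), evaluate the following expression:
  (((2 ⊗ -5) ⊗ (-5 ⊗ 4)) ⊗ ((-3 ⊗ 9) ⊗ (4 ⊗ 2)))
(((2 ⊗ -5) ⊗ (-5 ⊗ 4)) ⊗ ((-3 ⊗ 9) ⊗ (4 ⊗ 2))) = 8

Expand innermost to outermost. Recall ⊕ takes the minimum of its arguments and ⊗ takes their sum. Working out the expression (((2 ⊗ -5) ⊗ (-5 ⊗ 4)) ⊗ ((-3 ⊗ 9) ⊗ (4 ⊗ 2))) gives 8.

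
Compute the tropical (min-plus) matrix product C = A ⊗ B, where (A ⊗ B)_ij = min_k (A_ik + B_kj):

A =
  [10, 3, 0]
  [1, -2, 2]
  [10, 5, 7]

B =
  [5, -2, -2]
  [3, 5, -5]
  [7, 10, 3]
A ⊗ B =
  [6, 8, -2]
  [1, -1, -7]
  [8, 8, 0]

Apply the min-plus product entry-by-entry:
  C[0][0] = min over k of (A[0][0] + B[0][0] = 10 + 5 = 15, A[0][1] + B[1][0] = 3 + 3 = 6, A[0][2] + B[2][0] = 0 + 7 = 7) = 6 (attained at k = 1)
  C[0][1] = min over k of (A[0][0] + B[0][1] = 10 + -2 = 8, A[0][1] + B[1][1] = 3 + 5 = 8, A[0][2] + B[2][1] = 0 + 10 = 10) = 8 (attained at k = 0)
  C[0][2] = min over k of (A[0][0] + B[0][2] = 10 + -2 = 8, A[0][1] + B[1][2] = 3 + -5 = -2, A[0][2] + B[2][2] = 0 + 3 = 3) = -2 (attained at k = 1)
  C[1][0] = min over k of (A[1][0] + B[0][0] = 1 + 5 = 6, A[1][1] + B[1][0] = -2 + 3 = 1, A[1][2] + B[2][0] = 2 + 7 = 9) = 1 (attained at k = 1)
  C[1][1] = min over k of (A[1][0] + B[0][1] = 1 + -2 = -1, A[1][1] + B[1][1] = -2 + 5 = 3, A[1][2] + B[2][1] = 2 + 10 = 12) = -1 (attained at k = 0)
  C[1][2] = min over k of (A[1][0] + B[0][2] = 1 + -2 = -1, A[1][1] + B[1][2] = -2 + -5 = -7, A[1][2] + B[2][2] = 2 + 3 = 5) = -7 (attained at k = 1)
  C[2][0] = min over k of (A[2][0] + B[0][0] = 10 + 5 = 15, A[2][1] + B[1][0] = 5 + 3 = 8, A[2][2] + B[2][0] = 7 + 7 = 14) = 8 (attained at k = 1)
  C[2][1] = min over k of (A[2][0] + B[0][1] = 10 + -2 = 8, A[2][1] + B[1][1] = 5 + 5 = 10, A[2][2] + B[2][1] = 7 + 10 = 17) = 8 (attained at k = 0)
  C[2][2] = min over k of (A[2][0] + B[0][2] = 10 + -2 = 8, A[2][1] + B[1][2] = 5 + -5 = 0, A[2][2] + B[2][2] = 7 + 3 = 10) = 0 (attained at k = 1)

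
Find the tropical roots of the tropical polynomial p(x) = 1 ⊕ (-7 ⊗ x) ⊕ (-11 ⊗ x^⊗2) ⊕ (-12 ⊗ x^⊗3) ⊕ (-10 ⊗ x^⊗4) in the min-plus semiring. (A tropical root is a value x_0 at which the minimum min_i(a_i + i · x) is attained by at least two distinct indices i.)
Roots: {-2, 1, 4, 8}

Each tropical root is a break point of the lower envelope of the lines y = a_i + i · x (there are 5 lines, with slopes 0, 1, ..., 4). Only the lines that attain the minimum somewhere contribute to roots; other lines are dominated. Here the surviving (envelope) indices are i = 4, i = 3, i = 2, i = 1, i = 0.
Intersections between consecutive envelope lines give the roots: for adjacent envelope indices i < j the intersection is x = (a_i − a_j) / (j − i). Reading off the sorted break points: {-2, 1, 4, 8}.
Verification: at each break x_0, at least two indices attain the minimum of min_i(a_i + i · x_0).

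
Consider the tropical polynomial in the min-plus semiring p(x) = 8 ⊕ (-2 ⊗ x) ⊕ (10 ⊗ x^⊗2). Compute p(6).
p(6) = 4

A tropical monomial a ⊗ x^⊗i evaluates to a + i · x. Evaluating each term at x = 6:
  Term 0 contributes 8 + 0 · 6 = 8
  Term 1 contributes -2 + 1 · 6 = 4
  Term 2 contributes 10 + 2 · 6 = 22
p(6) = ⊕ of these = min[8, 4, 22] = 4.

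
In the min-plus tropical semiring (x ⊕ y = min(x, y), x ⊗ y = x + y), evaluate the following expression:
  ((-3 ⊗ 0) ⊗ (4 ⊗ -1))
((-3 ⊗ 0) ⊗ (4 ⊗ -1)) = 0

Expand innermost to outermost. Recall ⊕ takes the minimum of its arguments and ⊗ takes their sum. Working out the expression ((-3 ⊗ 0) ⊗ (4 ⊗ -1)) gives 0.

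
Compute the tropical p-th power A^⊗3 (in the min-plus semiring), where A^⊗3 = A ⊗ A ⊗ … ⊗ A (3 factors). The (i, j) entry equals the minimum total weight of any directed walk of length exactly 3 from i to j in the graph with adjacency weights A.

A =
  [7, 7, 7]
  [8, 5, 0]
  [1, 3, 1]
A^⊗3 =
  [8, 10, 8]
  [2, 4, 2]
  [3, 5, 3]

Each entry (A^⊗3)_ij equals the minimum over all length-3 walks i = v_0 → v_1 → … → v_3 = j of Σ_t A[v_t][v_{t+1}]. For example, for (i, j) = (0, 2) we minimise over 9 possible intermediate vertex sequences; the minimum is 8, attained along the walk 0 → 1 → 2 → 2.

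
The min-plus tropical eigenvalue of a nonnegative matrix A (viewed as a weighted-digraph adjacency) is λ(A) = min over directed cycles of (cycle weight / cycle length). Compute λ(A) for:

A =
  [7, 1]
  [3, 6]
λ(A) = 2

Enumerate directed cycles and compute their means (weight / length). Sample:
  cycle 0 → 0: weight = 7, length = 1, mean = 7/1 ≈ 7.000
  cycle 1 → 1: weight = 6, length = 1, mean = 6/1 ≈ 6.000
  cycle 0 → 1 → 0: weight = 4, length = 2, mean = 4/2 ≈ 2.000
  cycle 1 → 0 → 1: weight = 4, length = 2, mean = 4/2 ≈ 2.000
Minimum mean = 2.000, attained e.g. along the cycle 0 → 1 → 0 with weight 4 and length 2. So λ(A) = 4/2 = 2.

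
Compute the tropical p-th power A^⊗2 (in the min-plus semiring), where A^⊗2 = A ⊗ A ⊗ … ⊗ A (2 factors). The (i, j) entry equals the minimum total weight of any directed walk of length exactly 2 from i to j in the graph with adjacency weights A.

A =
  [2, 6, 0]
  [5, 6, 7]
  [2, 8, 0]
A^⊗2 =
  [2, 8, 0]
  [7, 11, 5]
  [2, 8, 0]

Each entry (A^⊗2)_ij equals the minimum over all length-2 walks i = v_0 → v_1 → … → v_2 = j of Σ_t A[v_t][v_{t+1}]. For example, for (i, j) = (0, 2) we minimise over 3 possible intermediate vertex sequences; the minimum is 0, attained along the walk 0 → 2 → 2.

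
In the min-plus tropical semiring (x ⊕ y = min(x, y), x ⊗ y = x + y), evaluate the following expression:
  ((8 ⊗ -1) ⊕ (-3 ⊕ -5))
((8 ⊗ -1) ⊕ (-3 ⊕ -5)) = -5

Expand innermost to outermost. Recall ⊕ takes the minimum of its arguments and ⊗ takes their sum. Working out the expression ((8 ⊗ -1) ⊕ (-3 ⊕ -5)) gives -5.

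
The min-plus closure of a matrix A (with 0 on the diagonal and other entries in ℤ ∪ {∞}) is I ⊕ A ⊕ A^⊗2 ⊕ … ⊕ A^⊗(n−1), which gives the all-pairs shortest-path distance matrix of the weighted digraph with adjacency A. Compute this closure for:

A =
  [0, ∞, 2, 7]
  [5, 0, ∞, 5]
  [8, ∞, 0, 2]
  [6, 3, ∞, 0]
Closure =
  [0, 7, 2, 4]
  [5, 0, 7, 5]
  [8, 5, 0, 2]
  [6, 3, 8, 0]

This is the Floyd-Warshall all-pairs shortest-path computation. For each intermediate vertex k = 0, 1, …, 3, update dist[i][j] ← min(dist[i][j], dist[i][k] + dist[k][j]). The final matrix gives, for each (i, j), the minimum total weight of any directed path from i to j (possibly empty when i = j).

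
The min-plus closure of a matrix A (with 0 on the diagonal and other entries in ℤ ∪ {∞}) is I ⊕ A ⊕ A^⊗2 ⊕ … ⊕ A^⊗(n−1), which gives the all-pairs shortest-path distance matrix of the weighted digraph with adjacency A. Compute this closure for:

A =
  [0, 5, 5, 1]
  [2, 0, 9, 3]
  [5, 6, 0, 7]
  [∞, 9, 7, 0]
Closure =
  [0, 5, 5, 1]
  [2, 0, 7, 3]
  [5, 6, 0, 6]
  [11, 9, 7, 0]

This is the Floyd-Warshall all-pairs shortest-path computation. For each intermediate vertex k = 0, 1, …, 3, update dist[i][j] ← min(dist[i][j], dist[i][k] + dist[k][j]). The final matrix gives, for each (i, j), the minimum total weight of any directed path from i to j (possibly empty when i = j).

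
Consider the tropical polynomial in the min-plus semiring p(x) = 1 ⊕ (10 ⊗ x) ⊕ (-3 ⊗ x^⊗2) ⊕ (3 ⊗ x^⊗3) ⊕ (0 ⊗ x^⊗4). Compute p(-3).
p(-3) = -12

A tropical monomial a ⊗ x^⊗i evaluates to a + i · x. Evaluating each term at x = -3:
  Term 0 contributes 1 + 0 · -3 = 1
  Term 1 contributes 10 + 1 · -3 = 7
  Term 2 contributes -3 + 2 · -3 = -9
  Term 3 contributes 3 + 3 · -3 = -6
  Term 4 contributes 0 + 4 · -3 = -12
p(-3) = ⊕ of these = min[1, 7, -9, -6, -12] = -12.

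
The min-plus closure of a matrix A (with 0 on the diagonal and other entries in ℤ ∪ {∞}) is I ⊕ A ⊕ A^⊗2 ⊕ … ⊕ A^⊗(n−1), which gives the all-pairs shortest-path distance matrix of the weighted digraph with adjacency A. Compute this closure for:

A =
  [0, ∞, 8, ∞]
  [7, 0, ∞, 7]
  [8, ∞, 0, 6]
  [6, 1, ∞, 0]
Closure =
  [0, 15, 8, 14]
  [7, 0, 15, 7]
  [8, 7, 0, 6]
  [6, 1, 14, 0]

This is the Floyd-Warshall all-pairs shortest-path computation. For each intermediate vertex k = 0, 1, …, 3, update dist[i][j] ← min(dist[i][j], dist[i][k] + dist[k][j]). The final matrix gives, for each (i, j), the minimum total weight of any directed path from i to j (possibly empty when i = j).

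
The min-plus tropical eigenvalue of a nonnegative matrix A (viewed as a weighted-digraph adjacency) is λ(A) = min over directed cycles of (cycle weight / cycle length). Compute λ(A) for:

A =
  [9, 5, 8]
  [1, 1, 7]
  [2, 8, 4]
λ(A) = 1

Enumerate directed cycles and compute their means (weight / length). Sample:
  cycle 0 → 0: weight = 9, length = 1, mean = 9/1 ≈ 9.000
  cycle 1 → 1: weight = 1, length = 1, mean = 1/1 ≈ 1.000
  cycle 2 → 2: weight = 4, length = 1, mean = 4/1 ≈ 4.000
  cycle 0 → 1 → 0: weight = 6, length = 2, mean = 6/2 ≈ 3.000
  cycle 0 → 2 → 0: weight = 10, length = 2, mean = 10/2 ≈ 5.000
  cycle 1 → 0 → 1: weight = 6, length = 2, mean = 6/2 ≈ 3.000
Minimum mean = 1.000, attained e.g. along the cycle 1 → 1 with weight 1 and length 1. So λ(A) = 1/1 = 1.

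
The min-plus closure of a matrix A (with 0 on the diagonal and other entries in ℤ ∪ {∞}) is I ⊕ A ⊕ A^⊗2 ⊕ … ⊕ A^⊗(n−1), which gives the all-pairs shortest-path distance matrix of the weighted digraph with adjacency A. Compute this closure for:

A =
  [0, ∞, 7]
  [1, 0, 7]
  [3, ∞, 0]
Closure =
  [0, ∞, 7]
  [1, 0, 7]
  [3, ∞, 0]

This is the Floyd-Warshall all-pairs shortest-path computation. For each intermediate vertex k = 0, 1, …, 2, update dist[i][j] ← min(dist[i][j], dist[i][k] + dist[k][j]). The final matrix gives, for each (i, j), the minimum total weight of any directed path from i to j (possibly empty when i = j).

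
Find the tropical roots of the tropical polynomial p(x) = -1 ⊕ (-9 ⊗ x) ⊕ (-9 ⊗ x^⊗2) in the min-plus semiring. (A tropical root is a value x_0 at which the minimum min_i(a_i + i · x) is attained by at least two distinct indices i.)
Roots: {0, 8}

Each tropical root is a break point of the lower envelope of the lines y = a_i + i · x (there are 3 lines, with slopes 0, 1, ..., 2). Only the lines that attain the minimum somewhere contribute to roots; other lines are dominated. Here the surviving (envelope) indices are i = 2, i = 1, i = 0.
Intersections between consecutive envelope lines give the roots: for adjacent envelope indices i < j the intersection is x = (a_i − a_j) / (j − i). Reading off the sorted break points: {0, 8}.
Verification: at each break x_0, at least two indices attain the minimum of min_i(a_i + i · x_0).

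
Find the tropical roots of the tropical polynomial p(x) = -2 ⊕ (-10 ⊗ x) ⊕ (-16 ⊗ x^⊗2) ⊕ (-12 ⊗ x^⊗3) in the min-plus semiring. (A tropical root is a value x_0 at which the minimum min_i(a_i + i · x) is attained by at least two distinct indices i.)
Roots: {-4, 6, 8}

Each tropical root is a break point of the lower envelope of the lines y = a_i + i · x (there are 4 lines, with slopes 0, 1, ..., 3). Only the lines that attain the minimum somewhere contribute to roots; other lines are dominated. Here the surviving (envelope) indices are i = 3, i = 2, i = 1, i = 0.
Intersections between consecutive envelope lines give the roots: for adjacent envelope indices i < j the intersection is x = (a_i − a_j) / (j − i). Reading off the sorted break points: {-4, 6, 8}.
Verification: at each break x_0, at least two indices attain the minimum of min_i(a_i + i · x_0).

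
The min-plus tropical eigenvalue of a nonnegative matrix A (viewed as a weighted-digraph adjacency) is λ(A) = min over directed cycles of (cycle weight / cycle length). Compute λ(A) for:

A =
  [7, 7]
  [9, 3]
λ(A) = 3

Enumerate directed cycles and compute their means (weight / length). Sample:
  cycle 0 → 0: weight = 7, length = 1, mean = 7/1 ≈ 7.000
  cycle 1 → 1: weight = 3, length = 1, mean = 3/1 ≈ 3.000
  cycle 0 → 1 → 0: weight = 16, length = 2, mean = 16/2 ≈ 8.000
  cycle 1 → 0 → 1: weight = 16, length = 2, mean = 16/2 ≈ 8.000
Minimum mean = 3.000, attained e.g. along the cycle 1 → 1 with weight 3 and length 1. So λ(A) = 3/1 = 3.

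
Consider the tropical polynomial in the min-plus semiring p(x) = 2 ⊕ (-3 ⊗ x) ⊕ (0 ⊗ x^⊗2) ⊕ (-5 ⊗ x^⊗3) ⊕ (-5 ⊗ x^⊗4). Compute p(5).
p(5) = 2

A tropical monomial a ⊗ x^⊗i evaluates to a + i · x. Evaluating each term at x = 5:
  Term 0 contributes 2 + 0 · 5 = 2
  Term 1 contributes -3 + 1 · 5 = 2
  Term 2 contributes 0 + 2 · 5 = 10
  Term 3 contributes -5 + 3 · 5 = 10
  Term 4 contributes -5 + 4 · 5 = 15
p(5) = ⊕ of these = min[2, 2, 10, 10, 15] = 2.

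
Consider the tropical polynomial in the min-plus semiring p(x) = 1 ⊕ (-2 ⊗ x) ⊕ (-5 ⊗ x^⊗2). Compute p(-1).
p(-1) = -7

A tropical monomial a ⊗ x^⊗i evaluates to a + i · x. Evaluating each term at x = -1:
  Term 0 contributes 1 + 0 · -1 = 1
  Term 1 contributes -2 + 1 · -1 = -3
  Term 2 contributes -5 + 2 · -1 = -7
p(-1) = ⊕ of these = min[1, -3, -7] = -7.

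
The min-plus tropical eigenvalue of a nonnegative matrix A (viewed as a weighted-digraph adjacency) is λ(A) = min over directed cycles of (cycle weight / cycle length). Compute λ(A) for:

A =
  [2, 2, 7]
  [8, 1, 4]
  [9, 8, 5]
λ(A) = 1

Enumerate directed cycles and compute their means (weight / length). Sample:
  cycle 0 → 0: weight = 2, length = 1, mean = 2/1 ≈ 2.000
  cycle 1 → 1: weight = 1, length = 1, mean = 1/1 ≈ 1.000
  cycle 2 → 2: weight = 5, length = 1, mean = 5/1 ≈ 5.000
  cycle 0 → 1 → 0: weight = 10, length = 2, mean = 10/2 ≈ 5.000
  cycle 0 → 2 → 0: weight = 16, length = 2, mean = 16/2 ≈ 8.000
  cycle 1 → 0 → 1: weight = 10, length = 2, mean = 10/2 ≈ 5.000
Minimum mean = 1.000, attained e.g. along the cycle 1 → 1 with weight 1 and length 1. So λ(A) = 1/1 = 1.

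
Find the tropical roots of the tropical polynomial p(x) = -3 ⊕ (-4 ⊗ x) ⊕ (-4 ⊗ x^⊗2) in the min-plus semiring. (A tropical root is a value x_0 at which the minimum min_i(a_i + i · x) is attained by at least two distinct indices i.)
Roots: {0, 1}

Each tropical root is a break point of the lower envelope of the lines y = a_i + i · x (there are 3 lines, with slopes 0, 1, ..., 2). Only the lines that attain the minimum somewhere contribute to roots; other lines are dominated. Here the surviving (envelope) indices are i = 2, i = 1, i = 0.
Intersections between consecutive envelope lines give the roots: for adjacent envelope indices i < j the intersection is x = (a_i − a_j) / (j − i). Reading off the sorted break points: {0, 1}.
Verification: at each break x_0, at least two indices attain the minimum of min_i(a_i + i · x_0).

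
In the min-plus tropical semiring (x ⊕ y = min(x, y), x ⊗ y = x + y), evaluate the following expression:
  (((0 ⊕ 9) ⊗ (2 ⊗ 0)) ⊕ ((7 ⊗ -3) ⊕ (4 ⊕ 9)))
(((0 ⊕ 9) ⊗ (2 ⊗ 0)) ⊕ ((7 ⊗ -3) ⊕ (4 ⊕ 9))) = 2

Expand innermost to outermost. Recall ⊕ takes the minimum of its arguments and ⊗ takes their sum. Working out the expression (((0 ⊕ 9) ⊗ (2 ⊗ 0)) ⊕ ((7 ⊗ -3) ⊕ (4 ⊕ 9))) gives 2.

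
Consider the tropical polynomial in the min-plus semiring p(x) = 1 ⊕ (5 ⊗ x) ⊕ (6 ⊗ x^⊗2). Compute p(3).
p(3) = 1

A tropical monomial a ⊗ x^⊗i evaluates to a + i · x. Evaluating each term at x = 3:
  Term 0 contributes 1 + 0 · 3 = 1
  Term 1 contributes 5 + 1 · 3 = 8
  Term 2 contributes 6 + 2 · 3 = 12
p(3) = ⊕ of these = min[1, 8, 12] = 1.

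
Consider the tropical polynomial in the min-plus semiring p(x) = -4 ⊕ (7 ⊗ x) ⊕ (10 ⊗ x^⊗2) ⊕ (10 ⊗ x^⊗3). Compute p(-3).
p(-3) = -4

A tropical monomial a ⊗ x^⊗i evaluates to a + i · x. Evaluating each term at x = -3:
  Term 0 contributes -4 + 0 · -3 = -4
  Term 1 contributes 7 + 1 · -3 = 4
  Term 2 contributes 10 + 2 · -3 = 4
  Term 3 contributes 10 + 3 · -3 = 1
p(-3) = ⊕ of these = min[-4, 4, 4, 1] = -4.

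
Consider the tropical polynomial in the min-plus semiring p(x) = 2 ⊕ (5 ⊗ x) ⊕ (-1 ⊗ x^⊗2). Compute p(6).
p(6) = 2

A tropical monomial a ⊗ x^⊗i evaluates to a + i · x. Evaluating each term at x = 6:
  Term 0 contributes 2 + 0 · 6 = 2
  Term 1 contributes 5 + 1 · 6 = 11
  Term 2 contributes -1 + 2 · 6 = 11
p(6) = ⊕ of these = min[2, 11, 11] = 2.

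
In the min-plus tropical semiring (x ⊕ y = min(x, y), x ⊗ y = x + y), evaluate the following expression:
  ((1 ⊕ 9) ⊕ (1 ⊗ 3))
((1 ⊕ 9) ⊕ (1 ⊗ 3)) = 1

Expand innermost to outermost. Recall ⊕ takes the minimum of its arguments and ⊗ takes their sum. Working out the expression ((1 ⊕ 9) ⊕ (1 ⊗ 3)) gives 1.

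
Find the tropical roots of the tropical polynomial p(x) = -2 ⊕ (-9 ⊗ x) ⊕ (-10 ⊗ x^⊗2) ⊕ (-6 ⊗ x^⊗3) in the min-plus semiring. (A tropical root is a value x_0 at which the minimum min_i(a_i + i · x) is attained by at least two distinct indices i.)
Roots: {-4, 1, 7}

Each tropical root is a break point of the lower envelope of the lines y = a_i + i · x (there are 4 lines, with slopes 0, 1, ..., 3). Only the lines that attain the minimum somewhere contribute to roots; other lines are dominated. Here the surviving (envelope) indices are i = 3, i = 2, i = 1, i = 0.
Intersections between consecutive envelope lines give the roots: for adjacent envelope indices i < j the intersection is x = (a_i − a_j) / (j − i). Reading off the sorted break points: {-4, 1, 7}.
Verification: at each break x_0, at least two indices attain the minimum of min_i(a_i + i · x_0).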